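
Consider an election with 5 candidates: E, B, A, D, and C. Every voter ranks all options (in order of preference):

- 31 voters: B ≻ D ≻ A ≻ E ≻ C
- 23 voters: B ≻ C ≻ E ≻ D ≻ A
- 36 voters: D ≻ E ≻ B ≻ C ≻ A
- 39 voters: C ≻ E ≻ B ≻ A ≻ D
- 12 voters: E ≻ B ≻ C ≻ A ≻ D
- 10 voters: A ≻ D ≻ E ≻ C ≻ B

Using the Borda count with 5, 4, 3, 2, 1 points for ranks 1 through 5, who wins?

B

E: 31·2 + 23·3 + 36·4 + 39·4 + 12·5 + 10·3 = 521
B: 31·5 + 23·5 + 36·3 + 39·3 + 12·4 + 10·1 = 553
A: 31·3 + 23·1 + 36·1 + 39·2 + 12·2 + 10·5 = 304
D: 31·4 + 23·2 + 36·5 + 39·1 + 12·1 + 10·4 = 441
C: 31·1 + 23·4 + 36·2 + 39·5 + 12·3 + 10·2 = 446
B has the highest Borda score (553).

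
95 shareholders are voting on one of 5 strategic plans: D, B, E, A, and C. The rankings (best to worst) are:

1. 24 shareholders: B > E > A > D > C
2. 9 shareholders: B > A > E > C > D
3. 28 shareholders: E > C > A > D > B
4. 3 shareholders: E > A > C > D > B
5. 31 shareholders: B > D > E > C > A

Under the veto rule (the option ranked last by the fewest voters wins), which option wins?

Last-place votes: D 9, B 31, E 0, A 31, C 24.
E is ranked last by the fewest voters, so E wins.

E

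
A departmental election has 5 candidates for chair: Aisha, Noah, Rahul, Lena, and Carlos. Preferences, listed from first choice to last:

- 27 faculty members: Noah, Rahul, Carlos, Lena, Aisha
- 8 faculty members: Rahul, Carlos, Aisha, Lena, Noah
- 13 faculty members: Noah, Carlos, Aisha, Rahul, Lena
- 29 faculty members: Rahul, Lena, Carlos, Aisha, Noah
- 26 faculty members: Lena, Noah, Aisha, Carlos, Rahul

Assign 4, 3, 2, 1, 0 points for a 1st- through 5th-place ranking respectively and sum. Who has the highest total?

Rahul

Aisha: 27·0 + 8·2 + 13·2 + 29·1 + 26·2 = 123
Noah: 27·4 + 8·0 + 13·4 + 29·0 + 26·3 = 238
Rahul: 27·3 + 8·4 + 13·1 + 29·4 + 26·0 = 242
Lena: 27·1 + 8·1 + 13·0 + 29·3 + 26·4 = 226
Carlos: 27·2 + 8·3 + 13·3 + 29·2 + 26·1 = 201
Rahul has the highest Borda score (242).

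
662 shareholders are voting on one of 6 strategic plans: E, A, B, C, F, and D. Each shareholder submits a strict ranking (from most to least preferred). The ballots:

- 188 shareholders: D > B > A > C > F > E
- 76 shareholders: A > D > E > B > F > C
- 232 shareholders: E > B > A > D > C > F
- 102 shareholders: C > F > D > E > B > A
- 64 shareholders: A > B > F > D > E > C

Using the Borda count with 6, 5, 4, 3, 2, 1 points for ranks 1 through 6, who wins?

B

E: 188·1 + 76·4 + 232·6 + 102·3 + 64·2 = 2318
A: 188·4 + 76·6 + 232·4 + 102·1 + 64·6 = 2622
B: 188·5 + 76·3 + 232·5 + 102·2 + 64·5 = 2852
C: 188·3 + 76·1 + 232·2 + 102·6 + 64·1 = 1780
F: 188·2 + 76·2 + 232·1 + 102·5 + 64·4 = 1526
D: 188·6 + 76·5 + 232·3 + 102·4 + 64·3 = 2804
B has the highest Borda score (2852).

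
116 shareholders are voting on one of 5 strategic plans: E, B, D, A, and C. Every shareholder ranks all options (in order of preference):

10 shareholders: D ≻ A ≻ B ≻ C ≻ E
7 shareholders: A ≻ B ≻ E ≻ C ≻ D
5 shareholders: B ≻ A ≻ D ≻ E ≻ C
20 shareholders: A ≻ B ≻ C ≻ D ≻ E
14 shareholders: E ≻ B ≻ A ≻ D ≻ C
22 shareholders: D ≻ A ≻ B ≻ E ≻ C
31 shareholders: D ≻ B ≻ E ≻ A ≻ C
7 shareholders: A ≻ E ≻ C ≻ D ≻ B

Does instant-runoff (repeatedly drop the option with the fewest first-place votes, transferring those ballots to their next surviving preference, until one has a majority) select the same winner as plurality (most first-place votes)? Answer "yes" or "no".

Instant-runoff — R1 E 14, B 5, D 63, A 34, C 0 (D winner). Winner: D.
Plurality — first-place votes: E 14, B 5, D 63, A 34, C 0. Winner: D.
The two methods agree.

yes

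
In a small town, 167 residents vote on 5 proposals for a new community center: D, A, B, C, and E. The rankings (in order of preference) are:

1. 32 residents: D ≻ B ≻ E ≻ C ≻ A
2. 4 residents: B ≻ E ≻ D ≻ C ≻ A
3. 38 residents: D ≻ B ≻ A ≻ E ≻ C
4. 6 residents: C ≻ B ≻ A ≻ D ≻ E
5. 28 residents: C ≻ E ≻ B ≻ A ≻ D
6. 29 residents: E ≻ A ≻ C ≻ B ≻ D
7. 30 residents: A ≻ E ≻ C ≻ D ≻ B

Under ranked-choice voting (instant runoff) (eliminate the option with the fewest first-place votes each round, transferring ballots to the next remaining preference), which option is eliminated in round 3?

Round 1: D 70, A 30, B 4, C 34, E 29. Eliminate B.
Round 2: D 70, A 30, C 34, E 33. Eliminate A.
Round 3: D 70, C 34, E 63. Eliminate C.

C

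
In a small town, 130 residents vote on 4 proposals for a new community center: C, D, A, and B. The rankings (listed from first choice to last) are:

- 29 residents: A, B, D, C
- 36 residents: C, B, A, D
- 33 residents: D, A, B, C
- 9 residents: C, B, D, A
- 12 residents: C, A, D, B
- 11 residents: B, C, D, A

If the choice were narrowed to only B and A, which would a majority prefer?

A

Voters preferring B to A: 56; preferring A to B: 74.
A wins the head-to-head.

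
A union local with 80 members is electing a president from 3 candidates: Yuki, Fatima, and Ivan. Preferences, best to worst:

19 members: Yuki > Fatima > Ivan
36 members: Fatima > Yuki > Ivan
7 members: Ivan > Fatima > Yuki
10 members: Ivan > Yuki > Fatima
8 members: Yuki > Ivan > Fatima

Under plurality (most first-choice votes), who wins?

First-place votes: Yuki 27, Fatima 36, Ivan 17.
Fatima has the most first-place votes.

Fatima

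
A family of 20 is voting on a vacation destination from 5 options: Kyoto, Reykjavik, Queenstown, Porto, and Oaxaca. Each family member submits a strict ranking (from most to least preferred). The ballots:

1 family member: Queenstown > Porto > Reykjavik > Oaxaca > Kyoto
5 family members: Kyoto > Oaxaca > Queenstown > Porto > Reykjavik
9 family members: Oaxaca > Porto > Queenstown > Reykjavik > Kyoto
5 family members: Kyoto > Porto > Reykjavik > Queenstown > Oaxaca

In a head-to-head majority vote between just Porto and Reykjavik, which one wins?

Porto

Voters preferring Porto to Reykjavik: 20; preferring Reykjavik to Porto: 0.
Porto wins the head-to-head.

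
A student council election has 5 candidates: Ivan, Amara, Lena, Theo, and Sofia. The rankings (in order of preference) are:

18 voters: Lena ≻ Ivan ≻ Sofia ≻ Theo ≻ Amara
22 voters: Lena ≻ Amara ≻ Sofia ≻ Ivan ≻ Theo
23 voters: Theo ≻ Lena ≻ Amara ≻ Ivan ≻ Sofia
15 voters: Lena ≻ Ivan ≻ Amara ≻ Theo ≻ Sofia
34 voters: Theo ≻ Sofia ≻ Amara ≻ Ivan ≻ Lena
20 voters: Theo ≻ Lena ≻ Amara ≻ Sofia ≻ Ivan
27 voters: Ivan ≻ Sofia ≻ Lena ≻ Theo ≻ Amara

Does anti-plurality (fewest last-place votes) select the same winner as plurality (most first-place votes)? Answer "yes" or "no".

Anti-plurality — last-place votes: Ivan 20, Amara 45, Lena 34, Theo 22, Sofia 38. Winner: Ivan.
Plurality — first-place votes: Ivan 27, Amara 0, Lena 55, Theo 77, Sofia 0. Winner: Theo.
The two methods disagree.

no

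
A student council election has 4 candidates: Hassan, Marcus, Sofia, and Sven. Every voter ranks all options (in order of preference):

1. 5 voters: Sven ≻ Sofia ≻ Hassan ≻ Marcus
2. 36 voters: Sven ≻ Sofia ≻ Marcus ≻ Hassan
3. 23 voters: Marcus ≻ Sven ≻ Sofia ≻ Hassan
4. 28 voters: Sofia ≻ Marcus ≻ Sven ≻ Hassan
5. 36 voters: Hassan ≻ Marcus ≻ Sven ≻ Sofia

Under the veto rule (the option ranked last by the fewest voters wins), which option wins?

Sven

Last-place votes: Hassan 87, Marcus 5, Sofia 36, Sven 0.
Sven is ranked last by the fewest voters, so Sven wins.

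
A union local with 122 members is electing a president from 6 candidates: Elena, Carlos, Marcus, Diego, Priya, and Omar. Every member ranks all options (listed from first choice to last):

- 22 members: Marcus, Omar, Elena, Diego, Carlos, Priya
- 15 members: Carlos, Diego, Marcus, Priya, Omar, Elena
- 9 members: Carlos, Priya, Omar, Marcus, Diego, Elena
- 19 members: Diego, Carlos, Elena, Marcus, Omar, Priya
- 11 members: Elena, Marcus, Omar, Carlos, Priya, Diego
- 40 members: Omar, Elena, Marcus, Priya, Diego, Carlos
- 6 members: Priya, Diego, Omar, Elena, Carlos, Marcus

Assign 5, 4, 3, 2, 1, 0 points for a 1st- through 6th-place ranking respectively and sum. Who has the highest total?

Elena: 22·3 + 15·0 + 9·0 + 19·3 + 11·5 + 40·4 + 6·2 = 350
Carlos: 22·1 + 15·5 + 9·5 + 19·4 + 11·2 + 40·0 + 6·1 = 246
Marcus: 22·5 + 15·3 + 9·2 + 19·2 + 11·4 + 40·3 + 6·0 = 375
Diego: 22·2 + 15·4 + 9·1 + 19·5 + 11·0 + 40·1 + 6·4 = 272
Priya: 22·0 + 15·2 + 9·4 + 19·0 + 11·1 + 40·2 + 6·5 = 187
Omar: 22·4 + 15·1 + 9·3 + 19·1 + 11·3 + 40·5 + 6·3 = 400
Omar has the highest Borda score (400).

Omar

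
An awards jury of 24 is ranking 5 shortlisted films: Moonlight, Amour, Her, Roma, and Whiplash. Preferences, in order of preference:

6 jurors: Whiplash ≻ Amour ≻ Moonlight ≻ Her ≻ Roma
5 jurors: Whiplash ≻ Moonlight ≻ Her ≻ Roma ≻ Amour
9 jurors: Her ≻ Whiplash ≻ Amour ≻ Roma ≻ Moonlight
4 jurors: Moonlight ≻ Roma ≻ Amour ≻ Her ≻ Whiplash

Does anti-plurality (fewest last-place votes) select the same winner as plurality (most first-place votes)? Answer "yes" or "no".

Anti-plurality — last-place votes: Moonlight 9, Amour 5, Her 0, Roma 6, Whiplash 4. Winner: Her.
Plurality — first-place votes: Moonlight 4, Amour 0, Her 9, Roma 0, Whiplash 11. Winner: Whiplash.
The two methods disagree.

no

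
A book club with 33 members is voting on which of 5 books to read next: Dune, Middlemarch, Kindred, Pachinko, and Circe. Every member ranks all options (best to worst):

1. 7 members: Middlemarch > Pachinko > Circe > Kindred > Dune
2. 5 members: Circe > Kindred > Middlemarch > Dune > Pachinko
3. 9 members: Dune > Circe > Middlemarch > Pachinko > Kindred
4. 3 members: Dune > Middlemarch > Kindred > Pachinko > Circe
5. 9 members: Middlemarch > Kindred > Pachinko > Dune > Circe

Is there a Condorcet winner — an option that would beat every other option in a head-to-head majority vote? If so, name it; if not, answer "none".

Middlemarch

Middlemarch vs Dune: 21–12 for Middlemarch.
Middlemarch vs Kindred: 28–5 for Middlemarch.
Middlemarch vs Pachinko: 33–0 for Middlemarch.
Middlemarch vs Circe: 19–14 for Middlemarch.
Middlemarch beats every other option head-to-head.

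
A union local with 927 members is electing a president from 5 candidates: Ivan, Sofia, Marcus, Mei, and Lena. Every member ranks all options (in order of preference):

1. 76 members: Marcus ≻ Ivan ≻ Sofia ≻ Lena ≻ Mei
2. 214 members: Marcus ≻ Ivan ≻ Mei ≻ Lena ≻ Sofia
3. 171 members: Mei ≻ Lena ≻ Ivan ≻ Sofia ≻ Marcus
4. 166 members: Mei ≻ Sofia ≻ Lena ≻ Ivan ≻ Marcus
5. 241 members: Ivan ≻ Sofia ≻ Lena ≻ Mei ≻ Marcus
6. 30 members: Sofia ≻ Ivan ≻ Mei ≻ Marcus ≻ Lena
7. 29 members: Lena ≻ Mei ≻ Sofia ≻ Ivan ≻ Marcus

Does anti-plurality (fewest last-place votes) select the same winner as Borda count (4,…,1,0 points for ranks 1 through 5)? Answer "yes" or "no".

Anti-plurality — last-place votes: Ivan 0, Sofia 214, Marcus 607, Mei 76, Lena 30. Winner: Ivan.
Borda — scores: Ivan 2461, Sofia 1722, Marcus 1190, Mei 2164, Lena 1733. Winner: Ivan.
The two methods agree.

yes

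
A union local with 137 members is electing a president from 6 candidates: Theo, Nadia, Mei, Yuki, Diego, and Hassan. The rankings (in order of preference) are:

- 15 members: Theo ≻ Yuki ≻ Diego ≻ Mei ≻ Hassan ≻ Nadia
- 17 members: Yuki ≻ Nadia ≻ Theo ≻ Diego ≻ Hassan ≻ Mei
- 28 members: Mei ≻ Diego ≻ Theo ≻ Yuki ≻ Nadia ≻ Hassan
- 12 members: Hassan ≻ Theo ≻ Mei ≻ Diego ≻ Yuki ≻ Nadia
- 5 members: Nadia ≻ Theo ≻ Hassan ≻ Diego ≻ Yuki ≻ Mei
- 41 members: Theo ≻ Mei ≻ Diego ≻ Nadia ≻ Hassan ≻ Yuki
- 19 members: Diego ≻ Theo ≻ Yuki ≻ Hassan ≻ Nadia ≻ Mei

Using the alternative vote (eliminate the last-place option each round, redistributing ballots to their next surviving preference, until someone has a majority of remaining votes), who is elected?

Round 1: Theo 56, Nadia 5, Mei 28, Yuki 17, Diego 19, Hassan 12. Eliminate Nadia.
Round 2: Theo 61, Mei 28, Yuki 17, Diego 19, Hassan 12. Eliminate Hassan.
Round 3: Theo 73, Mei 28, Yuki 17, Diego 19. Theo has a majority.

Theo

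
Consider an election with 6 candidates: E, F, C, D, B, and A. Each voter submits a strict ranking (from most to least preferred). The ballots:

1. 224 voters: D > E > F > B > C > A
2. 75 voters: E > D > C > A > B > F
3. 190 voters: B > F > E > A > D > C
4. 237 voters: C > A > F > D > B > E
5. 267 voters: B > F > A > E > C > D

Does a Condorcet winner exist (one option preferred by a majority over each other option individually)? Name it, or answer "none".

none

Checking pairwise contests:
F beats E 694–299.
B beats F 532–461.
E beats C 756–237.
E beats D 532–461.
D beats B 536–457.
F beats A 681–312.
Every option loses at least one head-to-head, so there is no Condorcet winner.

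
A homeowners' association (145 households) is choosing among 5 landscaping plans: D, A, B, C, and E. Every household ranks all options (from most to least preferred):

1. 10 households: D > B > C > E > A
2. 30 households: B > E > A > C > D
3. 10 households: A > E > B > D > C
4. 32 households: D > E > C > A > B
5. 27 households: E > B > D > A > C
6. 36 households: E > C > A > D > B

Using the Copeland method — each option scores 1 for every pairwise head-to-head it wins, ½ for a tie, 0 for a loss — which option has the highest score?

D: beats B and C; loses to A and E → score 2.
A: beats D and B; loses to C and E → score 2.
B: beats C; loses to D, A, and E → score 1.
C: beats A; loses to D, B, and E → score 1.
E: beats D, A, B, and C → score 4.
E has the best pairwise record.

E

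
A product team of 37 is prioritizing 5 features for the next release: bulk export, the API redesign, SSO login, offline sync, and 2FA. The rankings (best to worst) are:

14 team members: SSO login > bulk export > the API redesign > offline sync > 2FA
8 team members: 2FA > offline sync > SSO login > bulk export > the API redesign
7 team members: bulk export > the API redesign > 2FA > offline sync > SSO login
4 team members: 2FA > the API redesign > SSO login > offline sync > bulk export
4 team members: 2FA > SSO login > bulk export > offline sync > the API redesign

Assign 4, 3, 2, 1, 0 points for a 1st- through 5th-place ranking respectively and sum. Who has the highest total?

bulk export: 14·3 + 8·1 + 7·4 + 4·0 + 4·2 = 86
the API redesign: 14·2 + 8·0 + 7·3 + 4·3 + 4·0 = 61
SSO login: 14·4 + 8·2 + 7·0 + 4·2 + 4·3 = 92
offline sync: 14·1 + 8·3 + 7·1 + 4·1 + 4·1 = 53
2FA: 14·0 + 8·4 + 7·2 + 4·4 + 4·4 = 78
SSO login has the highest Borda score (92).

SSO login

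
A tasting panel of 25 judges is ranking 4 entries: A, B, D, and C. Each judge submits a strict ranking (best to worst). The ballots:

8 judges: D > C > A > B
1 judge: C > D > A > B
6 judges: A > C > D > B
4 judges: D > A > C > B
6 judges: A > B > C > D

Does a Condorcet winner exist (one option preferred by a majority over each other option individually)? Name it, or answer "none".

Checking pairwise contests:
D beats A 13–12.
A beats B 25–0.
C beats D 13–12.
A beats C 16–9.
Every option loses at least one head-to-head, so there is no Condorcet winner.

none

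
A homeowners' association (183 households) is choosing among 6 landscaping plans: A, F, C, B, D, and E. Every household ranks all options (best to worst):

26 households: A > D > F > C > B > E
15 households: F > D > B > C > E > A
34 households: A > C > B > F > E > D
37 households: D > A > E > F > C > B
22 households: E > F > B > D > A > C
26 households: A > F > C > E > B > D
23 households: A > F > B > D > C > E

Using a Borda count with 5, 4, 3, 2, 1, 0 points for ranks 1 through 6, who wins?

A: 26·5 + 15·0 + 34·5 + 37·4 + 22·1 + 26·5 + 23·5 = 715
F: 26·3 + 15·5 + 34·2 + 37·2 + 22·4 + 26·4 + 23·4 = 579
C: 26·2 + 15·2 + 34·4 + 37·1 + 22·0 + 26·3 + 23·1 = 356
B: 26·1 + 15·3 + 34·3 + 37·0 + 22·3 + 26·1 + 23·3 = 334
D: 26·4 + 15·4 + 34·0 + 37·5 + 22·2 + 26·0 + 23·2 = 439
E: 26·0 + 15·1 + 34·1 + 37·3 + 22·5 + 26·2 + 23·0 = 322
A has the highest Borda score (715).

A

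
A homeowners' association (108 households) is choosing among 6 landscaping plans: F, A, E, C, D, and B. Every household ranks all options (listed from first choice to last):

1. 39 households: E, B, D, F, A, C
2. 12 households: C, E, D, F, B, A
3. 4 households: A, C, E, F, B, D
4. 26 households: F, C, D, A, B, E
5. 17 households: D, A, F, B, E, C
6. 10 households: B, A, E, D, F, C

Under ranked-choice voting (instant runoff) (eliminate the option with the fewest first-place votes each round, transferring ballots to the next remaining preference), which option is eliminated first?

A

Round 1: F 26, A 4, E 39, C 12, D 17, B 10. Eliminate A.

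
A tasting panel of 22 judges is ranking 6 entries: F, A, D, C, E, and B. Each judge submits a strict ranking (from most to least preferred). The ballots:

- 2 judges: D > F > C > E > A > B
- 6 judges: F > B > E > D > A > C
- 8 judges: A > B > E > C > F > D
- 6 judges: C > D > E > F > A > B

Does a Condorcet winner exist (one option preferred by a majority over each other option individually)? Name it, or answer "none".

none

Checking pairwise contests:
C beats F 14–8.
F beats A 14–8.
F beats D 14–8.
A beats C 14–8.
B beats E 14–8.
F beats B 14–8.
Every option loses at least one head-to-head, so there is no Condorcet winner.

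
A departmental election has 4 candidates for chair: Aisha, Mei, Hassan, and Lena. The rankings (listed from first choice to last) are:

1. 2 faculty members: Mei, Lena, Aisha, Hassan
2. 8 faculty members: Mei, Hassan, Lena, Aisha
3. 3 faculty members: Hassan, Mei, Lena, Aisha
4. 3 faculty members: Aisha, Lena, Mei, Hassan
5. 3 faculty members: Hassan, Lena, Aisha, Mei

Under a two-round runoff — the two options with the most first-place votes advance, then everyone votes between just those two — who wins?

Round 1 first-place votes: Aisha 3, Mei 10, Hassan 6, Lena 0.
Mei and Hassan advance.
Runoff: Mei is preferred to Hassan by 13 voters; Hassan by 6.
Mei wins the runoff.

Mei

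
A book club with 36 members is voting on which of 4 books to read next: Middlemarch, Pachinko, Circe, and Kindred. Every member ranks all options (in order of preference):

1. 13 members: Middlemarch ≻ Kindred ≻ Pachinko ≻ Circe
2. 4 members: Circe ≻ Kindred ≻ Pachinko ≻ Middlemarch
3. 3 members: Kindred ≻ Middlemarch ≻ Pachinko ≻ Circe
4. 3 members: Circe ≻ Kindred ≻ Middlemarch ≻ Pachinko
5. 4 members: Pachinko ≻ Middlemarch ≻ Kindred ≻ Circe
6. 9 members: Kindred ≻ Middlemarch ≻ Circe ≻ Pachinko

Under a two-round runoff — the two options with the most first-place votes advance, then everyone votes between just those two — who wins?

Kindred

Round 1 first-place votes: Middlemarch 13, Pachinko 4, Circe 7, Kindred 12.
Middlemarch and Kindred advance.
Runoff: Middlemarch is preferred to Kindred by 17 voters; Kindred by 19.
Kindred wins the runoff.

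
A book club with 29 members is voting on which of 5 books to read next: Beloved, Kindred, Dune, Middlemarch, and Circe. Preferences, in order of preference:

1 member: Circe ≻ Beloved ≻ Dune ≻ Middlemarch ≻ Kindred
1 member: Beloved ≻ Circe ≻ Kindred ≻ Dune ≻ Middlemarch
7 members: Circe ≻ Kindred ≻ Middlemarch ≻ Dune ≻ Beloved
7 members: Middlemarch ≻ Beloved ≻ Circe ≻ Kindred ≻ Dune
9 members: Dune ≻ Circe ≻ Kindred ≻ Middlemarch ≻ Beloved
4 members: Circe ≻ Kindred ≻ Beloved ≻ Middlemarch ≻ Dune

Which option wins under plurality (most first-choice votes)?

First-place votes: Beloved 1, Kindred 0, Dune 9, Middlemarch 7, Circe 12.
Circe has the most first-place votes.

Circe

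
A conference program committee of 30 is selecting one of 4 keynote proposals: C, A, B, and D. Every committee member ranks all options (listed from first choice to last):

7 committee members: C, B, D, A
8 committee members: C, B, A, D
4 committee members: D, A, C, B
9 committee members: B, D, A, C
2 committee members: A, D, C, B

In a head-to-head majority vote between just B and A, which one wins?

B

Voters preferring B to A: 24; preferring A to B: 6.
B wins the head-to-head.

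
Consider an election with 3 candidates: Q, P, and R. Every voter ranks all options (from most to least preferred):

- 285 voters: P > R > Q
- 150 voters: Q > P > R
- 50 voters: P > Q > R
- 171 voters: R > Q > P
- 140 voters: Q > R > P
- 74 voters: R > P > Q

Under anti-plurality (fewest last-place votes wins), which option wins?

R

Last-place votes: Q 359, P 311, R 200.
R is ranked last by the fewest voters, so R wins.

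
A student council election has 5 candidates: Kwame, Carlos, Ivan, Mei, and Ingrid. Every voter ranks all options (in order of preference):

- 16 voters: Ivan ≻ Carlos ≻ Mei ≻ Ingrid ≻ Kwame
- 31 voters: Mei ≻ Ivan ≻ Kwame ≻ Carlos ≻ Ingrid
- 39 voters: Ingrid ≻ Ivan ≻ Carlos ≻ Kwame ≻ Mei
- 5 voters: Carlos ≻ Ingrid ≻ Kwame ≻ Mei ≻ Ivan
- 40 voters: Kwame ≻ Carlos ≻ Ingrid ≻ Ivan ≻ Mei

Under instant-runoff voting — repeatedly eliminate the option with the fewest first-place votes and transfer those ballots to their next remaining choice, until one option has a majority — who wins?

Ingrid

Round 1: Kwame 40, Carlos 5, Ivan 16, Mei 31, Ingrid 39. Eliminate Carlos.
Round 2: Kwame 40, Ivan 16, Mei 31, Ingrid 44. Eliminate Ivan.
Round 3: Kwame 40, Mei 47, Ingrid 44. Eliminate Kwame.
Round 4: Mei 47, Ingrid 84. Ingrid has a majority.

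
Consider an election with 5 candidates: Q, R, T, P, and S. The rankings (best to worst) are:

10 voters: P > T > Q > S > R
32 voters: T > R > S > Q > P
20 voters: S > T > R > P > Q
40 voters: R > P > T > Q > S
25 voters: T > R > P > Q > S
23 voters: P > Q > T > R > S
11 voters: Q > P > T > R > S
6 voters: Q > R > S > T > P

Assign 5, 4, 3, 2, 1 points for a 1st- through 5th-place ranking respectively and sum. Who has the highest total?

T

Q: 10·3 + 32·2 + 20·1 + 40·2 + 25·2 + 23·4 + 11·5 + 6·5 = 421
R: 10·1 + 32·4 + 20·3 + 40·5 + 25·4 + 23·2 + 11·2 + 6·4 = 590
T: 10·4 + 32·5 + 20·4 + 40·3 + 25·5 + 23·3 + 11·3 + 6·2 = 639
P: 10·5 + 32·1 + 20·2 + 40·4 + 25·3 + 23·5 + 11·4 + 6·1 = 522
S: 10·2 + 32·3 + 20·5 + 40·1 + 25·1 + 23·1 + 11·1 + 6·3 = 333
T has the highest Borda score (639).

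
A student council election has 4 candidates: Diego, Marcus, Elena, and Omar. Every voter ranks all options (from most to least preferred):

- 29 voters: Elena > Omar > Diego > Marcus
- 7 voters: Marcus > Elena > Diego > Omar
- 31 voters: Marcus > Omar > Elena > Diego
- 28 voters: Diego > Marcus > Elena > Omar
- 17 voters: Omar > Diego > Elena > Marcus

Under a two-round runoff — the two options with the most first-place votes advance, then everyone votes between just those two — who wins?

Round 1 first-place votes: Diego 28, Marcus 38, Elena 29, Omar 17.
Marcus and Elena advance.
Runoff: Marcus is preferred to Elena by 66 voters; Elena by 46.
Marcus wins the runoff.

Marcus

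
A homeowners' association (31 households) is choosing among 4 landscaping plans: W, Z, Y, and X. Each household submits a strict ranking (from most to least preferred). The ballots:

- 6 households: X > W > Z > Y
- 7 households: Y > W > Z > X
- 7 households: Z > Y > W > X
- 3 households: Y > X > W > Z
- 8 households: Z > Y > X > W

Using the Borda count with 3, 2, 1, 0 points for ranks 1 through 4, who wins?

Y

W: 6·2 + 7·2 + 7·1 + 3·1 + 8·0 = 36
Z: 6·1 + 7·1 + 7·3 + 3·0 + 8·3 = 58
Y: 6·0 + 7·3 + 7·2 + 3·3 + 8·2 = 60
X: 6·3 + 7·0 + 7·0 + 3·2 + 8·1 = 32
Y has the highest Borda score (60).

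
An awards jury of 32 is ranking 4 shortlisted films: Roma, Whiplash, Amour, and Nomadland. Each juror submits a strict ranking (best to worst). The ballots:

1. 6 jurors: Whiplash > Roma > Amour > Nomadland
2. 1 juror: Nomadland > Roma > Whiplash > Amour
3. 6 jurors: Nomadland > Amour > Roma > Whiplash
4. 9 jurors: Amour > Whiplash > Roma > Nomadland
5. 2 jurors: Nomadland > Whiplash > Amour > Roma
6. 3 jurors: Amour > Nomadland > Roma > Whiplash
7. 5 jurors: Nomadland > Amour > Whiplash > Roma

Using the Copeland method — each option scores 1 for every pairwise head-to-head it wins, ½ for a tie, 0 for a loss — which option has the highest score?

Amour

Roma: loses to Whiplash, Amour, and Nomadland → score 0.
Whiplash: beats Roma; loses to Amour and Nomadland → score 1.
Amour: beats Roma, Whiplash, and Nomadland → score 3.
Nomadland: beats Roma and Whiplash; loses to Amour → score 2.
Amour has the best pairwise record.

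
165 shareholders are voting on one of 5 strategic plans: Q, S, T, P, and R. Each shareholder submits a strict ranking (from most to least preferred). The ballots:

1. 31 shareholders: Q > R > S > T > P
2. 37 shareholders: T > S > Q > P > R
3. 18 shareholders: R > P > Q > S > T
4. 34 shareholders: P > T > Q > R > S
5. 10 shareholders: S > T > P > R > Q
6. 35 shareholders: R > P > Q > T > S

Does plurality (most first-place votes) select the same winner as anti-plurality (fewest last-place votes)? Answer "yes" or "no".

no

Plurality — first-place votes: Q 31, S 10, T 37, P 34, R 53. Winner: R.
Anti-plurality — last-place votes: Q 10, S 69, T 18, P 31, R 37. Winner: Q.
The two methods disagree.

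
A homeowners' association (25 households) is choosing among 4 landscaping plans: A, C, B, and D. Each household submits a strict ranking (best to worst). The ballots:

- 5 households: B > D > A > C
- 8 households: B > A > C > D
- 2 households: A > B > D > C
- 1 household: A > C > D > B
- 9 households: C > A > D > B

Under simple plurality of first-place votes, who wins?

B

First-place votes: A 3, C 9, B 13, D 0.
B has the most first-place votes.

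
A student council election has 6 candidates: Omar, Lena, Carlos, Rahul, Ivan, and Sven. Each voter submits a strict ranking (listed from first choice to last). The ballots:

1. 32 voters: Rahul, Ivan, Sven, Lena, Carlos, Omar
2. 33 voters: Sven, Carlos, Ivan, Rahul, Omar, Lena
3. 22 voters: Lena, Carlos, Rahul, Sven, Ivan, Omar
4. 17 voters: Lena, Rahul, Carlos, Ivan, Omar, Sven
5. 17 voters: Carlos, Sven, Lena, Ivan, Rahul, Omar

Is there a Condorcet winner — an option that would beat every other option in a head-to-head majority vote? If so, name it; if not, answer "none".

Checking pairwise contests:
Lena beats Omar 88–33.
Rahul beats Lena 65–56.
Lena beats Carlos 71–50.
Carlos beats Rahul 72–49.
Carlos beats Ivan 89–32.
Rahul beats Sven 71–50.
Every option loses at least one head-to-head, so there is no Condorcet winner.

none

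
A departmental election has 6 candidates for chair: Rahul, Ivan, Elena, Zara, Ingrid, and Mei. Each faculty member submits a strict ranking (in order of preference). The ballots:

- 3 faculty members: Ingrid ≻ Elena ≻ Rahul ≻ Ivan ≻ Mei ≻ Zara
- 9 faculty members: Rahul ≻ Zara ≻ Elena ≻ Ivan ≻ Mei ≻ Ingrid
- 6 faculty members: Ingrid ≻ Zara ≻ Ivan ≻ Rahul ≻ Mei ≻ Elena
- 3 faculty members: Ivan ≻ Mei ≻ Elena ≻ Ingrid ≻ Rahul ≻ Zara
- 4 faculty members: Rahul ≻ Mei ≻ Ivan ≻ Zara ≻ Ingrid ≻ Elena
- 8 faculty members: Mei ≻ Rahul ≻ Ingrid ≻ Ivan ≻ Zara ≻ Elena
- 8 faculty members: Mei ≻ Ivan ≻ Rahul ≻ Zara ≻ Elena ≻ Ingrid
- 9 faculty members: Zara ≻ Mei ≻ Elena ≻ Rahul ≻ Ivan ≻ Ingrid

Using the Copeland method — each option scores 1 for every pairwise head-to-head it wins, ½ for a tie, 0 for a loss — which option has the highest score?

Rahul: beats Ivan, Elena, Zara, and Ingrid; loses to Mei → score 4.
Ivan: beats Elena, Zara, and Ingrid; loses to Rahul and Mei → score 3.
Elena: beats Ingrid; loses to Rahul, Ivan, Zara, and Mei → score 1.
Zara: beats Elena and Ingrid; loses to Rahul, Ivan, and Mei → score 2.
Ingrid: loses to Rahul, Ivan, Elena, Zara, and Mei → score 0.
Mei: beats Rahul, Ivan, Elena, Zara, and Ingrid → score 5.
Mei has the best pairwise record.

Mei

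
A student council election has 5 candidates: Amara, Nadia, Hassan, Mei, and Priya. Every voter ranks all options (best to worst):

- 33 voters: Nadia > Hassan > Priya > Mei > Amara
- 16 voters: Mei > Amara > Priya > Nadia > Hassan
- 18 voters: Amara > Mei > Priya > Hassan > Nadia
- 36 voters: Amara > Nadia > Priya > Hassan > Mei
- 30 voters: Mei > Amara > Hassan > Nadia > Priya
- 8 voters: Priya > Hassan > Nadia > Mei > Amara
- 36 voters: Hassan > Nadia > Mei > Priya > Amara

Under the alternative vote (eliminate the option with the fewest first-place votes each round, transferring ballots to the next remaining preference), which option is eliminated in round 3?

Mei

Round 1: Amara 54, Nadia 33, Hassan 36, Mei 46, Priya 8. Eliminate Priya.
Round 2: Amara 54, Nadia 33, Hassan 44, Mei 46. Eliminate Nadia.
Round 3: Amara 54, Hassan 77, Mei 46. Eliminate Mei.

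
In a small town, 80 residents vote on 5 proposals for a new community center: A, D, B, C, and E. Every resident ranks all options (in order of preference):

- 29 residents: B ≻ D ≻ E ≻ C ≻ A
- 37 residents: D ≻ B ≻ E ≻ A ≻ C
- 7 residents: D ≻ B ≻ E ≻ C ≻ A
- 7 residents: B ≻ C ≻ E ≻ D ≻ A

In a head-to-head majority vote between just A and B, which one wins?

B

Voters preferring A to B: 0; preferring B to A: 80.
B wins the head-to-head.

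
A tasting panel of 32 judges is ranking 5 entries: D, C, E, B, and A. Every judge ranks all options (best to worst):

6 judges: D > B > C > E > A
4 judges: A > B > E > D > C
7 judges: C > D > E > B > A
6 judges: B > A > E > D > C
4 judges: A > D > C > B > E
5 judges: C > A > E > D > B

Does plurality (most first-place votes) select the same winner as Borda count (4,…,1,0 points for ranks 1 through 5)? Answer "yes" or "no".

no

Plurality — first-place votes: D 6, C 12, E 0, B 6, A 8. Winner: C.
Borda — scores: D 72, C 68, E 50, B 65, A 65. Winner: D.
The two methods disagree.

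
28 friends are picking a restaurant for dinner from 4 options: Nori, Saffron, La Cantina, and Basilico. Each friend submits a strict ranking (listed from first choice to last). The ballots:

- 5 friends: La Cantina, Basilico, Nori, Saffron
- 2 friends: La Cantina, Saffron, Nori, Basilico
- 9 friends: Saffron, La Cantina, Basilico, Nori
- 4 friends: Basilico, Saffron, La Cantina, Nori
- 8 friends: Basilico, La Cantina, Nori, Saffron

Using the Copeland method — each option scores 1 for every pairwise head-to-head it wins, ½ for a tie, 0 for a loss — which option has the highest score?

Nori: loses to Saffron, La Cantina, and Basilico → score 0.
Saffron: beats Nori; loses to La Cantina and Basilico → score 1.
La Cantina: beats Nori, Saffron, and Basilico → score 3.
Basilico: beats Nori and Saffron; loses to La Cantina → score 2.
La Cantina has the best pairwise record.

La Cantina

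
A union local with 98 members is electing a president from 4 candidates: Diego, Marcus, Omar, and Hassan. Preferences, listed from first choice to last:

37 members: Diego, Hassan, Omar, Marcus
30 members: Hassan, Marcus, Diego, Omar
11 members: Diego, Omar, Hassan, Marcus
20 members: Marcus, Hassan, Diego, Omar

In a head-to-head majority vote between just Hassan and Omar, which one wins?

Voters preferring Hassan to Omar: 87; preferring Omar to Hassan: 11.
Hassan wins the head-to-head.

Hassan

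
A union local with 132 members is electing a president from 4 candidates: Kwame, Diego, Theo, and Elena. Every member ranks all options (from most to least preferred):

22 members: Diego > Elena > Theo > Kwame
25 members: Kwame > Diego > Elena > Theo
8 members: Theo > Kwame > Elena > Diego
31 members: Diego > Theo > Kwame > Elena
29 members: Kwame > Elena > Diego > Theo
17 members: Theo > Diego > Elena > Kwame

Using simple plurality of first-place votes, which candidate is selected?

First-place votes: Kwame 54, Diego 53, Theo 25, Elena 0.
Kwame has the most first-place votes.

Kwame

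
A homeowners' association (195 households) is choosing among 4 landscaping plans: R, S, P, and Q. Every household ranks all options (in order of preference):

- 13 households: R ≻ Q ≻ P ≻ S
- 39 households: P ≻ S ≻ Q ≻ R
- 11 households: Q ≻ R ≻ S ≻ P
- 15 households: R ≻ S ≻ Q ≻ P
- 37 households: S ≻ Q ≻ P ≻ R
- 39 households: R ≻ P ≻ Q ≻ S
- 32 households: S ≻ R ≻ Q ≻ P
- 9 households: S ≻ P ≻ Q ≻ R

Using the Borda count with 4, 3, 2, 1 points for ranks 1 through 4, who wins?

S

R: 13·4 + 39·1 + 11·3 + 15·4 + 37·1 + 39·4 + 32·3 + 9·1 = 482
S: 13·1 + 39·3 + 11·2 + 15·3 + 37·4 + 39·1 + 32·4 + 9·4 = 548
P: 13·2 + 39·4 + 11·1 + 15·1 + 37·2 + 39·3 + 32·1 + 9·3 = 458
Q: 13·3 + 39·2 + 11·4 + 15·2 + 37·3 + 39·2 + 32·2 + 9·2 = 462
S has the highest Borda score (548).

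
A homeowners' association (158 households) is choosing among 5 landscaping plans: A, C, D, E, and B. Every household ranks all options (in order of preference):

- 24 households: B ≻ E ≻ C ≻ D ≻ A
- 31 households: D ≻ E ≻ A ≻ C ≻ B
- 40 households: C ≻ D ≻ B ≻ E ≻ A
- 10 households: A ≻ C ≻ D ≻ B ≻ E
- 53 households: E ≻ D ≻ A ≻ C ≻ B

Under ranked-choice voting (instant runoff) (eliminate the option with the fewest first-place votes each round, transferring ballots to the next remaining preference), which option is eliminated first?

Round 1: A 10, C 40, D 31, E 53, B 24. Eliminate A.

A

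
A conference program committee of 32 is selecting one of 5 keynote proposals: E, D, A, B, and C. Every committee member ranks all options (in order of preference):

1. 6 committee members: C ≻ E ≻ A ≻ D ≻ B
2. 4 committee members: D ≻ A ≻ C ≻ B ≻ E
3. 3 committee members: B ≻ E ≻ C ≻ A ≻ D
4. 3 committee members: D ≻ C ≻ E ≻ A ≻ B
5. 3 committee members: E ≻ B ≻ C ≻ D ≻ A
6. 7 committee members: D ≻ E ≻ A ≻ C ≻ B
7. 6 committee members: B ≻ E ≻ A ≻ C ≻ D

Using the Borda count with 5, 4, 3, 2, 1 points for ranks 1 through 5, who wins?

E

E: 6·4 + 4·1 + 3·4 + 3·3 + 3·5 + 7·4 + 6·4 = 116
D: 6·2 + 4·5 + 3·1 + 3·5 + 3·2 + 7·5 + 6·1 = 97
A: 6·3 + 4·4 + 3·2 + 3·2 + 3·1 + 7·3 + 6·3 = 88
B: 6·1 + 4·2 + 3·5 + 3·1 + 3·4 + 7·1 + 6·5 = 81
C: 6·5 + 4·3 + 3·3 + 3·4 + 3·3 + 7·2 + 6·2 = 98
E has the highest Borda score (116).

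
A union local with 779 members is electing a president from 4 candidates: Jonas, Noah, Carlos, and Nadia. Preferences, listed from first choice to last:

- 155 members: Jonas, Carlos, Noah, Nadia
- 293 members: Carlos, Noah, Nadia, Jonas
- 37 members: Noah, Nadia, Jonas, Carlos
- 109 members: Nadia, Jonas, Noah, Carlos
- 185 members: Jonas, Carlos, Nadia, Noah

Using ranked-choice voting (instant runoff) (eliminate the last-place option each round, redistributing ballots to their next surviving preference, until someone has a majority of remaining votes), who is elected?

Round 1: Jonas 340, Noah 37, Carlos 293, Nadia 109. Eliminate Noah.
Round 2: Jonas 340, Carlos 293, Nadia 146. Eliminate Nadia.
Round 3: Jonas 486, Carlos 293. Jonas has a majority.

Jonas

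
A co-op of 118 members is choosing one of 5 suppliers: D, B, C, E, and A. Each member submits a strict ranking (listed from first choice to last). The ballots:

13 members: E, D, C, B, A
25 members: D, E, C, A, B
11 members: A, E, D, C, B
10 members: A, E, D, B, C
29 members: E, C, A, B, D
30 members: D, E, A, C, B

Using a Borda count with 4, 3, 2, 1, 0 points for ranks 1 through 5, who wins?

D: 13·3 + 25·4 + 11·2 + 10·2 + 29·0 + 30·4 = 301
B: 13·1 + 25·0 + 11·0 + 10·1 + 29·1 + 30·0 = 52
C: 13·2 + 25·2 + 11·1 + 10·0 + 29·3 + 30·1 = 204
E: 13·4 + 25·3 + 11·3 + 10·3 + 29·4 + 30·3 = 396
A: 13·0 + 25·1 + 11·4 + 10·4 + 29·2 + 30·2 = 227
E has the highest Borda score (396).

E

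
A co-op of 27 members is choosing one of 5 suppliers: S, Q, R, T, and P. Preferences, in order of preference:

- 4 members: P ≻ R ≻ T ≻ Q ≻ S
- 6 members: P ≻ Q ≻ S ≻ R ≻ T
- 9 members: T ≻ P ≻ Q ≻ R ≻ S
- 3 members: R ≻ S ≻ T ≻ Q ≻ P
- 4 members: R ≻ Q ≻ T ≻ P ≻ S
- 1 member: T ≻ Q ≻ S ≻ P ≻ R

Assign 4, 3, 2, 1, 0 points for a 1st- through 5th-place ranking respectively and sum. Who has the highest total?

S: 4·0 + 6·2 + 9·0 + 3·3 + 4·0 + 1·2 = 23
Q: 4·1 + 6·3 + 9·2 + 3·1 + 4·3 + 1·3 = 58
R: 4·3 + 6·1 + 9·1 + 3·4 + 4·4 + 1·0 = 55
T: 4·2 + 6·0 + 9·4 + 3·2 + 4·2 + 1·4 = 62
P: 4·4 + 6·4 + 9·3 + 3·0 + 4·1 + 1·1 = 72
P has the highest Borda score (72).

P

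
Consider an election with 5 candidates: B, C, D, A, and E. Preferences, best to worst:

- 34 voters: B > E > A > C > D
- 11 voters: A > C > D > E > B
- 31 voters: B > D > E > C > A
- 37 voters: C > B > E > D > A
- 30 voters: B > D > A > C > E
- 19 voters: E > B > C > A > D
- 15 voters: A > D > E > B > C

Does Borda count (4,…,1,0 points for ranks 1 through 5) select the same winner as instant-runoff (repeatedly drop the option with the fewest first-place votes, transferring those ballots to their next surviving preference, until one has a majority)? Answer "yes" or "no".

Borda — scores: B 563, C 314, D 287, A 251, E 355. Winner: B.
Instant-runoff — R1 B 95, C 37, D 0, A 26, E 19 (B winner). Winner: B.
The two methods agree.

yes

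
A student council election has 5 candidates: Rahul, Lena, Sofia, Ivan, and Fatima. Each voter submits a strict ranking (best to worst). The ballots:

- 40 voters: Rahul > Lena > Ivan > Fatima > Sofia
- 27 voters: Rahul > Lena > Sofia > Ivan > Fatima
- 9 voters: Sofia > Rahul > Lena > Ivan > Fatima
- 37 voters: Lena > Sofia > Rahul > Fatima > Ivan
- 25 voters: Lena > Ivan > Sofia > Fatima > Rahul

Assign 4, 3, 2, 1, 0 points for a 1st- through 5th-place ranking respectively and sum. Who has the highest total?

Rahul: 40·4 + 27·4 + 9·3 + 37·2 + 25·0 = 369
Lena: 40·3 + 27·3 + 9·2 + 37·4 + 25·4 = 467
Sofia: 40·0 + 27·2 + 9·4 + 37·3 + 25·2 = 251
Ivan: 40·2 + 27·1 + 9·1 + 37·0 + 25·3 = 191
Fatima: 40·1 + 27·0 + 9·0 + 37·1 + 25·1 = 102
Lena has the highest Borda score (467).

Lena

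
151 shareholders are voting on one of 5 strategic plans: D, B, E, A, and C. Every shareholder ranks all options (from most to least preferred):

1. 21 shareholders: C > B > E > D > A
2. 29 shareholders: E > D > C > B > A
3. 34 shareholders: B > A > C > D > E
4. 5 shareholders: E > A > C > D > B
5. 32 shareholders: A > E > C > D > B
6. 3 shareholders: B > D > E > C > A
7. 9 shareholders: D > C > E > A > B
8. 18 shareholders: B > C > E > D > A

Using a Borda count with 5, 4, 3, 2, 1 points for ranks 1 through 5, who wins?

C

D: 21·2 + 29·4 + 34·2 + 5·2 + 32·2 + 3·4 + 9·5 + 18·2 = 393
B: 21·4 + 29·2 + 34·5 + 5·1 + 32·1 + 3·5 + 9·1 + 18·5 = 463
E: 21·3 + 29·5 + 34·1 + 5·5 + 32·4 + 3·3 + 9·3 + 18·3 = 485
A: 21·1 + 29·1 + 34·4 + 5·4 + 32·5 + 3·1 + 9·2 + 18·1 = 405
C: 21·5 + 29·3 + 34·3 + 5·3 + 32·3 + 3·2 + 9·4 + 18·4 = 519
C has the highest Borda score (519).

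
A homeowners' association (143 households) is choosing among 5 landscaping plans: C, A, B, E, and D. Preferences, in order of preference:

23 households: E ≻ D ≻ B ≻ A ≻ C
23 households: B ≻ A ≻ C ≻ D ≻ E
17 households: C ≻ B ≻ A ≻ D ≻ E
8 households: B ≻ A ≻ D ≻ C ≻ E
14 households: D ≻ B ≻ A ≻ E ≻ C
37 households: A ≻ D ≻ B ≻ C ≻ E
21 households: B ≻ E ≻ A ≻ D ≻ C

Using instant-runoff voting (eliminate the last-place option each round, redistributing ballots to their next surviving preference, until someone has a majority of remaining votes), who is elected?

Round 1: C 17, A 37, B 52, E 23, D 14. Eliminate D.
Round 2: C 17, A 37, B 66, E 23. Eliminate C.
Round 3: A 37, B 83, E 23. B has a majority.

B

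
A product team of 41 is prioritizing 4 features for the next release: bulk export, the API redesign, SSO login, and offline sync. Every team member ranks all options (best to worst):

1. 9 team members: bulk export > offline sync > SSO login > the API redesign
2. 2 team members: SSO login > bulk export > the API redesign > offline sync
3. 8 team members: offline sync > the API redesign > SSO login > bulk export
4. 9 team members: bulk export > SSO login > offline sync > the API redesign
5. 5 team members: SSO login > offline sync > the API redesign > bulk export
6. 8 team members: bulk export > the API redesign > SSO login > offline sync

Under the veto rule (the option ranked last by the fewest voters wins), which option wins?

SSO login

Last-place votes: bulk export 13, the API redesign 18, SSO login 0, offline sync 10.
SSO login is ranked last by the fewest voters, so SSO login wins.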